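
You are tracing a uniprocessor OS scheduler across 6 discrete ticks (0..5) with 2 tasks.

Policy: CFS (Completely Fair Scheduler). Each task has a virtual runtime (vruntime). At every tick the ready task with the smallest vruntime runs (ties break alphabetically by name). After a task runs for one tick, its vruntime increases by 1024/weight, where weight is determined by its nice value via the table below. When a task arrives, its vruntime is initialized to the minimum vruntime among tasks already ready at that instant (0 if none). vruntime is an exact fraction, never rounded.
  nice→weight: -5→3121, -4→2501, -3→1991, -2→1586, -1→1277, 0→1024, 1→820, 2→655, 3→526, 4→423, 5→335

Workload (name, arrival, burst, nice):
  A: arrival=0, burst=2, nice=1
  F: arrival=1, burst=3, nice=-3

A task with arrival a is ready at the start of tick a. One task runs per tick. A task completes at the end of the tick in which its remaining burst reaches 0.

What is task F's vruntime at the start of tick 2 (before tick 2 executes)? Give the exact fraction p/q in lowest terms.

t=0: vr[A=0] → run A
t=1: vr[A=256/205 F=256/205] → run A
t=2: vr[F=256/205] → run F
t=3: vr[F=719616/408155] → run F
t=4: vr[F=929536/408155] → run F
t=5: (idle)

vruntime(F, start of tick 2) = 256/205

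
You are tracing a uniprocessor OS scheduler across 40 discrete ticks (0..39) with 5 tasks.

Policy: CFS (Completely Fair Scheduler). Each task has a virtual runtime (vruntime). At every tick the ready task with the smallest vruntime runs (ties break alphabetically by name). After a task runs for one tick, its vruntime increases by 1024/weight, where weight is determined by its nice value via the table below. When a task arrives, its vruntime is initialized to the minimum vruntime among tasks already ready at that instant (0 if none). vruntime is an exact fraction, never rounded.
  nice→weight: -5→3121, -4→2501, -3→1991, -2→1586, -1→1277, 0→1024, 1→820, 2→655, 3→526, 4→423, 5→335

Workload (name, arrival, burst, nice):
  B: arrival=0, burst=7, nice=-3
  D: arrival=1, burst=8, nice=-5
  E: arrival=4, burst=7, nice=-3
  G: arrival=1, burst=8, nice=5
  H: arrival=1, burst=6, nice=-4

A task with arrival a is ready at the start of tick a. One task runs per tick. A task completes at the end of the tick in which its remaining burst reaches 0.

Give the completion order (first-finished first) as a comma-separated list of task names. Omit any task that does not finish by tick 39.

completion order = H, D, B, E, G

t=0: vr[B=0] → run B
t=1: vr[B=1024/1991 D=1024/1991 G=1024/1991 H=1024/1991] → run B
t=2: vr[B=2048/1991 D=1024/1991 G=1024/1991 H=1024/1991] → run D
t=3: vr[B=2048/1991 D=5234688/6213911 G=1024/1991 H=1024/1991] → run G
t=4: vr[B=2048/1991 D=5234688/6213911 E=1024/1991 G=2381824/666985 H=1024/1991] → run E
t=5: vr[B=2048/1991 D=5234688/6213911 E=2048/1991 G=2381824/666985 H=1024/1991] → run H
t=6: vr[B=2048/1991 D=5234688/6213911 E=2048/1991 G=2381824/666985 H=4599808/4979491] → run D
t=7: vr[B=2048/1991 D=7273472/6213911 E=2048/1991 G=2381824/666985 H=4599808/4979491] → run H
t=8: vr[B=2048/1991 D=7273472/6213911 E=2048/1991 G=2381824/666985 H=6638592/4979491] → run B
t=9: vr[B=3072/1991 D=7273472/6213911 E=2048/1991 G=2381824/666985 H=6638592/4979491] → run E
t=10: vr[B=3072/1991 D=7273472/6213911 E=3072/1991 G=2381824/666985 H=6638592/4979491] → run D
t=11: vr[B=3072/1991 D=9312256/6213911 E=3072/1991 G=2381824/666985 H=6638592/4979491] → run H
t=12: vr[B=3072/1991 D=9312256/6213911 E=3072/1991 G=2381824/666985 H=8677376/4979491] → run D
t=13: vr[B=3072/1991 D=11351040/6213911 E=3072/1991 G=2381824/666985 H=8677376/4979491] → run B
t=14: vr[B=4096/1991 D=11351040/6213911 E=3072/1991 G=2381824/666985 H=8677376/4979491] → run E
t=15: vr[B=4096/1991 D=11351040/6213911 E=4096/1991 G=2381824/666985 H=8677376/4979491] → run H
t=16: vr[B=4096/1991 D=11351040/6213911 E=4096/1991 G=2381824/666985 H=10716160/4979491] → run D
t=17: vr[B=4096/1991 D=13389824/6213911 E=4096/1991 G=2381824/666985 H=10716160/4979491] → run B
t=18: vr[B=5120/1991 D=13389824/6213911 E=4096/1991 G=2381824/666985 H=10716160/4979491] → run E
t=19: vr[B=5120/1991 D=13389824/6213911 E=5120/1991 G=2381824/666985 H=10716160/4979491] → run H
t=20: vr[B=5120/1991 D=13389824/6213911 E=5120/1991 G=2381824/666985 H=12754944/4979491] → run D
t=21: vr[B=5120/1991 D=15428608/6213911 E=5120/1991 G=2381824/666985 H=12754944/4979491] → run D
t=22: vr[B=5120/1991 D=17467392/6213911 E=5120/1991 G=2381824/666985 H=12754944/4979491] → run H
t=23: vr[B=5120/1991 D=17467392/6213911 E=5120/1991 G=2381824/666985] → run B
t=24: vr[B=6144/1991 D=17467392/6213911 E=5120/1991 G=2381824/666985] → run E
t=25: vr[B=6144/1991 D=17467392/6213911 E=6144/1991 G=2381824/666985] → run D
t=26: vr[B=6144/1991 E=6144/1991 G=2381824/666985] → run B
t=27: vr[E=6144/1991 G=2381824/666985] → run E
t=28: vr[E=7168/1991 G=2381824/666985] → run G
t=29: vr[E=7168/1991 G=4420608/666985] → run E
t=30: vr[G=4420608/666985] → run G
t=31: vr[G=6459392/666985] → run G
t=32: vr[G=8498176/666985] → run G
t=33: vr[G=2107392/133397] → run G
t=34: vr[G=12575744/666985] → run G
t=35: vr[G=14614528/666985] → run G
t=36: (idle)
t=37: (idle)
t=38: (idle)
t=39: (idle)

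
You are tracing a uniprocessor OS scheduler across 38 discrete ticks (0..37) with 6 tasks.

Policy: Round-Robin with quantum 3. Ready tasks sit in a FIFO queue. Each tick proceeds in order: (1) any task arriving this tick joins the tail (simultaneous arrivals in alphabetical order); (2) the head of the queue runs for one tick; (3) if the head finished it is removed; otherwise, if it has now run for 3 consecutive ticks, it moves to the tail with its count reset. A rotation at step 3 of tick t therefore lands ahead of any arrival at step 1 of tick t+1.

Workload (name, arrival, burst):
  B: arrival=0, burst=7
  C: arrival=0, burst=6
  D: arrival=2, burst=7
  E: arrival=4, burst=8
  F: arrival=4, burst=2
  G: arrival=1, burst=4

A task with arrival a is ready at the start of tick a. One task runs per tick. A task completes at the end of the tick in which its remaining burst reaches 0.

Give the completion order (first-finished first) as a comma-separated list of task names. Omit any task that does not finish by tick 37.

completion order = F, C, G, B, D, E

t=0: queue=[B,C] q_used=0 → run B
t=1: queue=[B,C,G] q_used=1 → run B
t=2: queue=[B,C,G,D] q_used=2 → run B
t=3: queue=[C,G,D,B] q_used=0 → run C
t=4: queue=[C,G,D,B,E,F] q_used=1 → run C
t=5: queue=[C,G,D,B,E,F] q_used=2 → run C
t=6: queue=[G,D,B,E,F,C] q_used=0 → run G
t=7: queue=[G,D,B,E,F,C] q_used=1 → run G
t=8: queue=[G,D,B,E,F,C] q_used=2 → run G
t=9: queue=[D,B,E,F,C,G] q_used=0 → run D
t=10: queue=[D,B,E,F,C,G] q_used=1 → run D
t=11: queue=[D,B,E,F,C,G] q_used=2 → run D
t=12: queue=[B,E,F,C,G,D] q_used=0 → run B
t=13: queue=[B,E,F,C,G,D] q_used=1 → run B
t=14: queue=[B,E,F,C,G,D] q_used=2 → run B
t=15: queue=[E,F,C,G,D,B] q_used=0 → run E
t=16: queue=[E,F,C,G,D,B] q_used=1 → run E
t=17: queue=[E,F,C,G,D,B] q_used=2 → run E
t=18: queue=[F,C,G,D,B,E] q_used=0 → run F
t=19: queue=[F,C,G,D,B,E] q_used=1 → run F
t=20: queue=[C,G,D,B,E] q_used=0 → run C
t=21: queue=[C,G,D,B,E] q_used=1 → run C
t=22: queue=[C,G,D,B,E] q_used=2 → run C
t=23: queue=[G,D,B,E] q_used=0 → run G
t=24: queue=[D,B,E] q_used=0 → run D
t=25: queue=[D,B,E] q_used=1 → run D
t=26: queue=[D,B,E] q_used=2 → run D
t=27: queue=[B,E,D] q_used=0 → run B
t=28: queue=[E,D] q_used=0 → run E
t=29: queue=[E,D] q_used=1 → run E
t=30: queue=[E,D] q_used=2 → run E
t=31: queue=[D,E] q_used=0 → run D
t=32: queue=[E] q_used=0 → run E
t=33: queue=[E] q_used=1 → run E
t=34: (idle)
t=35: (idle)
t=36: (idle)
t=37: (idle)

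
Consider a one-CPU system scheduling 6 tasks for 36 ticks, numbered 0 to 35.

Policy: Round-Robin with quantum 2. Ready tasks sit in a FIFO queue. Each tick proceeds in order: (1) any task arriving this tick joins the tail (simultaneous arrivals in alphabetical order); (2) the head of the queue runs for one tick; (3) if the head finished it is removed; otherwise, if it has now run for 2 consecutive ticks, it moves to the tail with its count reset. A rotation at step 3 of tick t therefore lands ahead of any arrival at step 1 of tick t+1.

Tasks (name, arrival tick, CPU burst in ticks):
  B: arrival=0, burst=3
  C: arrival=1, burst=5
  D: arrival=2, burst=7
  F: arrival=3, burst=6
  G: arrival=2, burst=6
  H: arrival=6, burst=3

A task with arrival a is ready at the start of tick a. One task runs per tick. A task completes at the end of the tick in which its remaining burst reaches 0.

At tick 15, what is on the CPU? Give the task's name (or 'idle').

running at tick 15 = D

t=0: queue=[B] q_used=0 → run B
t=1: queue=[B,C] q_used=1 → run B
t=2: queue=[C,B,D,G] q_used=0 → run C
t=3: queue=[C,B,D,G,F] q_used=1 → run C
t=4: queue=[B,D,G,F,C] q_used=0 → run B
t=5: queue=[D,G,F,C] q_used=0 → run D
t=6: queue=[D,G,F,C,H] q_used=1 → run D
t=7: queue=[G,F,C,H,D] q_used=0 → run G
t=8: queue=[G,F,C,H,D] q_used=1 → run G
t=9: queue=[F,C,H,D,G] q_used=0 → run F
t=10: queue=[F,C,H,D,G] q_used=1 → run F
t=11: queue=[C,H,D,G,F] q_used=0 → run C
t=12: queue=[C,H,D,G,F] q_used=1 → run C
t=13: queue=[H,D,G,F,C] q_used=0 → run H
t=14: queue=[H,D,G,F,C] q_used=1 → run H
t=15: queue=[D,G,F,C,H] q_used=0 → run D
t=16: queue=[D,G,F,C,H] q_used=1 → run D
t=17: queue=[G,F,C,H,D] q_used=0 → run G
t=18: queue=[G,F,C,H,D] q_used=1 → run G
t=19: queue=[F,C,H,D,G] q_used=0 → run F
t=20: queue=[F,C,H,D,G] q_used=1 → run F
t=21: queue=[C,H,D,G,F] q_used=0 → run C
t=22: queue=[H,D,G,F] q_used=0 → run H
t=23: queue=[D,G,F] q_used=0 → run D
t=24: queue=[D,G,F] q_used=1 → run D
t=25: queue=[G,F,D] q_used=0 → run G
t=26: queue=[G,F,D] q_used=1 → run G
t=27: queue=[F,D] q_used=0 → run F
t=28: queue=[F,D] q_used=1 → run F
t=29: queue=[D] q_used=0 → run D
t=30: (idle)
t=31: (idle)
t=32: (idle)
t=33: (idle)
t=34: (idle)
t=35: (idle)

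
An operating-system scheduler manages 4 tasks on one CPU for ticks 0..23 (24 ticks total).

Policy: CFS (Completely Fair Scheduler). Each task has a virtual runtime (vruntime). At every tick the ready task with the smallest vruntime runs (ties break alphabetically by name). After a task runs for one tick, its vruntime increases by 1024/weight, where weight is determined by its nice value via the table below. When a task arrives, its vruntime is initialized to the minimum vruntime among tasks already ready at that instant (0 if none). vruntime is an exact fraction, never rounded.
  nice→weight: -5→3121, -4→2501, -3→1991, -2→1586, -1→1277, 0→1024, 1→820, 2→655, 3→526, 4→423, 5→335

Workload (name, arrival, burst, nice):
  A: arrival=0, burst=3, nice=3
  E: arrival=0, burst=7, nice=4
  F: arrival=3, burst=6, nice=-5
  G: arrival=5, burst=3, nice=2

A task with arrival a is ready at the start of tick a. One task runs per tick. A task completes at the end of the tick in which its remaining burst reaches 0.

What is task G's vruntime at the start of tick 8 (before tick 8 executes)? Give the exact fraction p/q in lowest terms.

t=0: vr[A=0 E=0] → run A
t=1: vr[A=512/263 E=0] → run E
t=2: vr[A=512/263 E=1024/423] → run A
t=3: vr[A=1024/263 E=1024/423 F=1024/423] → run E
t=4: vr[A=1024/263 E=2048/423 F=1024/423] → run F
t=5: vr[A=1024/263 E=2048/423 F=3629056/1320183 G=3629056/1320183] → run F
t=6: vr[A=1024/263 E=2048/423 F=4062208/1320183 G=3629056/1320183] → run G
t=7: vr[A=1024/263 E=2048/423 F=4062208/1320183 G=3728899072/864719865] → run F
t=8: vr[A=1024/263 E=2048/423 F=4495360/1320183 G=3728899072/864719865] → run F
t=9: vr[A=1024/263 E=2048/423 F=4928512/1320183 G=3728899072/864719865] → run F
t=10: vr[A=1024/263 E=2048/423 F=5361664/1320183 G=3728899072/864719865] → run A
t=11: vr[E=2048/423 F=5361664/1320183 G=3728899072/864719865] → run F
t=12: vr[E=2048/423 G=3728899072/864719865] → run G
t=13: vr[E=2048/423 G=5080766464/864719865] → run E
t=14: vr[E=1024/141 G=5080766464/864719865] → run G
t=15: vr[E=1024/141] → run E
t=16: vr[E=4096/423] → run E
t=17: vr[E=5120/423] → run E
t=18: vr[E=2048/141] → run E
t=19: (idle)
t=20: (idle)
t=21: (idle)
t=22: (idle)
t=23: (idle)

vruntime(G, start of tick 8) = 3728899072/864719865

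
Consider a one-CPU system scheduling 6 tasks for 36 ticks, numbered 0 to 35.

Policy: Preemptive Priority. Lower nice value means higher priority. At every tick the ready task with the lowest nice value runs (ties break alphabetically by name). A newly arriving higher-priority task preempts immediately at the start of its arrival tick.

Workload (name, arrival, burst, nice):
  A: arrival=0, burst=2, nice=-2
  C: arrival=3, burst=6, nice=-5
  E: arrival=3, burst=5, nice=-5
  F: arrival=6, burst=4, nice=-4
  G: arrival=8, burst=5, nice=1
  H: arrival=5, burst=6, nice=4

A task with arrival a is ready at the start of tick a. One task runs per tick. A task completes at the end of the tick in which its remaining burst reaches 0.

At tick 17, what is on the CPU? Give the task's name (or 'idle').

running at tick 17 = F

t=0: ready={A} → run A
t=1: ready={A} → run A
t=2: (idle)
t=3: ready={C,E} → run C
t=4: ready={C,E} → run C
t=5: ready={C,E,H} → run C
t=6: ready={C,E,F,H} → run C
t=7: ready={C,E,F,H} → run C
t=8: ready={C,E,F,G,H} → run C
t=9: ready={E,F,G,H} → run E
t=10: ready={E,F,G,H} → run E
t=11: ready={E,F,G,H} → run E
t=12: ready={E,F,G,H} → run E
t=13: ready={E,F,G,H} → run E
t=14: ready={F,G,H} → run F
t=15: ready={F,G,H} → run F
t=16: ready={F,G,H} → run F
t=17: ready={F,G,H} → run F
t=18: ready={G,H} → run G
t=19: ready={G,H} → run G
t=20: ready={G,H} → run G
t=21: ready={G,H} → run G
t=22: ready={G,H} → run G
t=23: ready={H} → run H
t=24: ready={H} → run H
t=25: ready={H} → run H
t=26: ready={H} → run H
t=27: ready={H} → run H
t=28: ready={H} → run H
t=29: (idle)
t=30: (idle)
t=31: (idle)
t=32: (idle)
t=33: (idle)
t=34: (idle)
t=35: (idle)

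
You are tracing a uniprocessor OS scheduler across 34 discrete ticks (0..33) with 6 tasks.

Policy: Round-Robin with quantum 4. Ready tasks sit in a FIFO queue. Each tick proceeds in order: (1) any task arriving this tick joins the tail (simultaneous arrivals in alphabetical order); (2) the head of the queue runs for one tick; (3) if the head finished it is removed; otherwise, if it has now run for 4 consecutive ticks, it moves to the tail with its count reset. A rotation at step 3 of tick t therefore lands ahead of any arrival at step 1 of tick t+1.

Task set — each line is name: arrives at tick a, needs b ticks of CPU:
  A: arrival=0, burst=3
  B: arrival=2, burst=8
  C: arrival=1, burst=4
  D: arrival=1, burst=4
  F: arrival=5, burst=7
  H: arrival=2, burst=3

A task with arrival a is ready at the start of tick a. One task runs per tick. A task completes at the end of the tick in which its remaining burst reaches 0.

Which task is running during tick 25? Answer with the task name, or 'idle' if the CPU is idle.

running at tick 25 = B

t=0: queue=[A] q_used=0 → run A
t=1: queue=[A,C,D] q_used=1 → run A
t=2: queue=[A,C,D,B,H] q_used=2 → run A
t=3: queue=[C,D,B,H] q_used=0 → run C
t=4: queue=[C,D,B,H] q_used=1 → run C
t=5: queue=[C,D,B,H,F] q_used=2 → run C
t=6: queue=[C,D,B,H,F] q_used=3 → run C
t=7: queue=[D,B,H,F] q_used=0 → run D
t=8: queue=[D,B,H,F] q_used=1 → run D
t=9: queue=[D,B,H,F] q_used=2 → run D
t=10: queue=[D,B,H,F] q_used=3 → run D
t=11: queue=[B,H,F] q_used=0 → run B
t=12: queue=[B,H,F] q_used=1 → run B
t=13: queue=[B,H,F] q_used=2 → run B
t=14: queue=[B,H,F] q_used=3 → run B
t=15: queue=[H,F,B] q_used=0 → run H
t=16: queue=[H,F,B] q_used=1 → run H
t=17: queue=[H,F,B] q_used=2 → run H
t=18: queue=[F,B] q_used=0 → run F
t=19: queue=[F,B] q_used=1 → run F
t=20: queue=[F,B] q_used=2 → run F
t=21: queue=[F,B] q_used=3 → run F
t=22: queue=[B,F] q_used=0 → run B
t=23: queue=[B,F] q_used=1 → run B
t=24: queue=[B,F] q_used=2 → run B
t=25: queue=[B,F] q_used=3 → run B
t=26: queue=[F] q_used=0 → run F
t=27: queue=[F] q_used=1 → run F
t=28: queue=[F] q_used=2 → run F
t=29: (idle)
t=30: (idle)
t=31: (idle)
t=32: (idle)
t=33: (idle)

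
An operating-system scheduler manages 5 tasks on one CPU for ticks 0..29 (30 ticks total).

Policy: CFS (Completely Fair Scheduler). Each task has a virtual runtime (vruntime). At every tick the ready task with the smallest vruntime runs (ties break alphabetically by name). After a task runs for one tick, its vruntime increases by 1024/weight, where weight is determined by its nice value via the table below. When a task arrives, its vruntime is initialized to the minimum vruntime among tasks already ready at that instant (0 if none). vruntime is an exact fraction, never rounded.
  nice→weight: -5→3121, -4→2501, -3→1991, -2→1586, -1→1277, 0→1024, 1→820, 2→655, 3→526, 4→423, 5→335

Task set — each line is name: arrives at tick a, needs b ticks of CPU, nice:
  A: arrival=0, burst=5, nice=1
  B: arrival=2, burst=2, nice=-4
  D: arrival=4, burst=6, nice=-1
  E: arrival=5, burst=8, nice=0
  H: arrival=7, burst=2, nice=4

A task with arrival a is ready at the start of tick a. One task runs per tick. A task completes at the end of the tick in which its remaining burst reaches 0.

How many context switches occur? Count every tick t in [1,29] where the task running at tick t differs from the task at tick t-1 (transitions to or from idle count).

t=0: vr[A=0] → run A
t=1: vr[A=256/205] → run A
t=2: vr[A=512/205 B=512/205] → run A
t=3: vr[A=768/205 B=512/205] → run B
t=4: vr[A=768/205 B=36352/12505 D=36352/12505] → run B
t=5: vr[A=768/205 D=36352/12505 E=36352/12505] → run D
t=6: vr[A=768/205 D=59226624/15968885 E=36352/12505] → run E
t=7: vr[A=768/205 D=59226624/15968885 E=48857/12505 H=59226624/15968885] → run D
t=8: vr[A=768/205 D=72031744/15968885 E=48857/12505 H=59226624/15968885] → run H
t=9: vr[A=768/205 D=72031744/15968885 E=48857/12505 H=41405000192/6754838355] → run A
t=10: vr[A=1024/205 D=72031744/15968885 E=48857/12505 H=41405000192/6754838355] → run E
t=11: vr[A=1024/205 D=72031744/15968885 E=61362/12505 H=41405000192/6754838355] → run D
t=12: vr[A=1024/205 D=84836864/15968885 E=61362/12505 H=41405000192/6754838355] → run E
t=13: vr[A=1024/205 D=84836864/15968885 E=73867/12505 H=41405000192/6754838355] → run A
t=14: vr[D=84836864/15968885 E=73867/12505 H=41405000192/6754838355] → run D
t=15: vr[D=97641984/15968885 E=73867/12505 H=41405000192/6754838355] → run E
t=16: vr[D=97641984/15968885 E=86372/12505 H=41405000192/6754838355] → run D
t=17: vr[D=110447104/15968885 E=86372/12505 H=41405000192/6754838355] → run H
t=18: vr[D=110447104/15968885 E=86372/12505] → run E
t=19: vr[D=110447104/15968885 E=98877/12505] → run D
t=20: vr[E=98877/12505] → run E
t=21: vr[E=111382/12505] → run E
t=22: vr[E=123887/12505] → run E
t=23: (idle)
t=24: (idle)
t=25: (idle)
t=26: (idle)
t=27: (idle)
t=28: (idle)
t=29: (idle)

context switches = 18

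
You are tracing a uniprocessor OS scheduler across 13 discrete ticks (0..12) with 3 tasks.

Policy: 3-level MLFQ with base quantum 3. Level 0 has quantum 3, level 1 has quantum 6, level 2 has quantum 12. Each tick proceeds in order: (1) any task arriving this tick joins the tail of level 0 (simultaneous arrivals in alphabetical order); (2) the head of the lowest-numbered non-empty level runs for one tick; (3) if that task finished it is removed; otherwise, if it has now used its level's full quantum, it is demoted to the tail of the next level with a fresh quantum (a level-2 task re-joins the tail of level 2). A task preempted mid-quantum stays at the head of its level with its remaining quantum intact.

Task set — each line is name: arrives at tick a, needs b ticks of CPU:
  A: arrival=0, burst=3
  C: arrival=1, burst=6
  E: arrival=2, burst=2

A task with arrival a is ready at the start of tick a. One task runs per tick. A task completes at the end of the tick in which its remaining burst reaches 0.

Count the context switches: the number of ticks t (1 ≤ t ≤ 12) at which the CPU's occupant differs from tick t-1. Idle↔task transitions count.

context switches = 4

t=0: L0/L1/L2 = A/-/- → run A
t=1: L0/L1/L2 = AC/-/- → run A
t=2: L0/L1/L2 = ACE/-/- → run A
t=3: L0/L1/L2 = CE/-/- → run C
t=4: L0/L1/L2 = CE/-/- → run C
t=5: L0/L1/L2 = CE/-/- → run C
t=6: L0/L1/L2 = E/C/- → run E
t=7: L0/L1/L2 = E/C/- → run E
t=8: L0/L1/L2 = -/C/- → run C
t=9: L0/L1/L2 = -/C/- → run C
t=10: L0/L1/L2 = -/C/- → run C
t=11: (idle)
t=12: (idle)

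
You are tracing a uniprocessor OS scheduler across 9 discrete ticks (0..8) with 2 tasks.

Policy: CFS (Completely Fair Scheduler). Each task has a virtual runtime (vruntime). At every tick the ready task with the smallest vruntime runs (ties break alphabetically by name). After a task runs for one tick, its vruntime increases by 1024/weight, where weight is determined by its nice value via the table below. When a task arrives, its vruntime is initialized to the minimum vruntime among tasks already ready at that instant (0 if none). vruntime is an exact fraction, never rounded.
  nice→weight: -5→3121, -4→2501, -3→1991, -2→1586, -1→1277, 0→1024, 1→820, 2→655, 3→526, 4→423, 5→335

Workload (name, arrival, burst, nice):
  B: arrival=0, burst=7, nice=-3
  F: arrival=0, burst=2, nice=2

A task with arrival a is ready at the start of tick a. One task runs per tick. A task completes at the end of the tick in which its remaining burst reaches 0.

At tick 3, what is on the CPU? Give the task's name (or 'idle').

running at tick 3 = B

t=0: vr[B=0 F=0] → run B
t=1: vr[B=1024/1991 F=0] → run F
t=2: vr[B=1024/1991 F=1024/655] → run B
t=3: vr[B=2048/1991 F=1024/655] → run B
t=4: vr[B=3072/1991 F=1024/655] → run B
t=5: vr[B=4096/1991 F=1024/655] → run F
t=6: vr[B=4096/1991] → run B
t=7: vr[B=5120/1991] → run B
t=8: vr[B=6144/1991] → run B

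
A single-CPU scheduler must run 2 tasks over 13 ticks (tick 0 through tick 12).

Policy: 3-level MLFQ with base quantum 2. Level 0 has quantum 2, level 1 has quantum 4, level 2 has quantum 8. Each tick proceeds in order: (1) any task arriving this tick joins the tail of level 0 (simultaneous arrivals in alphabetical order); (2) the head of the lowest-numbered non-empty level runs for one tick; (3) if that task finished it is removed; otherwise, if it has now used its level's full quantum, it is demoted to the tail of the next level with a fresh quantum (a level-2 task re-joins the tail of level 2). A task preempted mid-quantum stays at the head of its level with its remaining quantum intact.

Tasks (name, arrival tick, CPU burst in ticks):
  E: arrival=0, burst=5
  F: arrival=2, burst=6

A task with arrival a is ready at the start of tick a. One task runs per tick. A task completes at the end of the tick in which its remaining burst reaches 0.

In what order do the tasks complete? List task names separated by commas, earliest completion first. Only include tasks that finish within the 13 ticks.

completion order = E, F

t=0: L0/L1/L2 = E/-/- → run E
t=1: L0/L1/L2 = E/-/- → run E
t=2: L0/L1/L2 = F/E/- → run F
t=3: L0/L1/L2 = F/E/- → run F
t=4: L0/L1/L2 = -/EF/- → run E
t=5: L0/L1/L2 = -/EF/- → run E
t=6: L0/L1/L2 = -/EF/- → run E
t=7: L0/L1/L2 = -/F/- → run F
t=8: L0/L1/L2 = -/F/- → run F
t=9: L0/L1/L2 = -/F/- → run F
t=10: L0/L1/L2 = -/F/- → run F
t=11: (idle)
t=12: (idle)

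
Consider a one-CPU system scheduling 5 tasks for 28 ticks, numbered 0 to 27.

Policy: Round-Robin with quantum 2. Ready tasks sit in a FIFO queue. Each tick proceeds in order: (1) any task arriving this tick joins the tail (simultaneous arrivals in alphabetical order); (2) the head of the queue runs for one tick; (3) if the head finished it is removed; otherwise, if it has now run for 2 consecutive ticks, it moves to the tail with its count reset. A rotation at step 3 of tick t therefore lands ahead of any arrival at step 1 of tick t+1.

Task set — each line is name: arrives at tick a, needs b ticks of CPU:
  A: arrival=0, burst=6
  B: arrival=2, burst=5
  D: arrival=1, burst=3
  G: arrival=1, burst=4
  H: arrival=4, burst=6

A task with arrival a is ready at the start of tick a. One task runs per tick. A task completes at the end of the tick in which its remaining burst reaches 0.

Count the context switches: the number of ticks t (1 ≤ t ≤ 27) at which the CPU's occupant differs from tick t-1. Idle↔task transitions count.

context switches = 13

t=0: queue=[A] q_used=0 → run A
t=1: queue=[A,D,G] q_used=1 → run A
t=2: queue=[D,G,A,B] q_used=0 → run D
t=3: queue=[D,G,A,B] q_used=1 → run D
t=4: queue=[G,A,B,D,H] q_used=0 → run G
t=5: queue=[G,A,B,D,H] q_used=1 → run G
t=6: queue=[A,B,D,H,G] q_used=0 → run A
t=7: queue=[A,B,D,H,G] q_used=1 → run A
t=8: queue=[B,D,H,G,A] q_used=0 → run B
t=9: queue=[B,D,H,G,A] q_used=1 → run B
t=10: queue=[D,H,G,A,B] q_used=0 → run D
t=11: queue=[H,G,A,B] q_used=0 → run H
t=12: queue=[H,G,A,B] q_used=1 → run H
t=13: queue=[G,A,B,H] q_used=0 → run G
t=14: queue=[G,A,B,H] q_used=1 → run G
t=15: queue=[A,B,H] q_used=0 → run A
t=16: queue=[A,B,H] q_used=1 → run A
t=17: queue=[B,H] q_used=0 → run B
t=18: queue=[B,H] q_used=1 → run B
t=19: queue=[H,B] q_used=0 → run H
t=20: queue=[H,B] q_used=1 → run H
t=21: queue=[B,H] q_used=0 → run B
t=22: queue=[H] q_used=0 → run H
t=23: queue=[H] q_used=1 → run H
t=24: (idle)
t=25: (idle)
t=26: (idle)
t=27: (idle)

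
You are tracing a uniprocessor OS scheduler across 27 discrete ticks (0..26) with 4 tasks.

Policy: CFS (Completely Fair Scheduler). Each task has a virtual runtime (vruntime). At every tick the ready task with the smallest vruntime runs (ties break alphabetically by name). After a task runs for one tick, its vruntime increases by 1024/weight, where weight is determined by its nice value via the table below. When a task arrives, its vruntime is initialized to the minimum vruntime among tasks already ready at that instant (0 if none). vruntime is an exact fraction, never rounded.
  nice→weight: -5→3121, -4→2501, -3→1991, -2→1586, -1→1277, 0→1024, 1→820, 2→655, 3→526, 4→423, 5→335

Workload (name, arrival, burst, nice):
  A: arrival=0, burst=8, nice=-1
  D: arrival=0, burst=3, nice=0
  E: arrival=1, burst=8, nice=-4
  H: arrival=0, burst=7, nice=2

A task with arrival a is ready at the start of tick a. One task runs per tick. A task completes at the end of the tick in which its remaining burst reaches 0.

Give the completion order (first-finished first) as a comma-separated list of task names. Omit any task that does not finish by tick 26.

t=0: vr[A=0 D=0 H=0] → run A
t=1: vr[A=1024/1277 D=0 E=0 H=0] → run D
t=2: vr[A=1024/1277 D=1 E=0 H=0] → run E
t=3: vr[A=1024/1277 D=1 E=1024/2501 H=0] → run H
t=4: vr[A=1024/1277 D=1 E=1024/2501 H=1024/655] → run E
t=5: vr[A=1024/1277 D=1 E=2048/2501 H=1024/655] → run A
t=6: vr[A=2048/1277 D=1 E=2048/2501 H=1024/655] → run E
t=7: vr[A=2048/1277 D=1 E=3072/2501 H=1024/655] → run D
t=8: vr[A=2048/1277 D=2 E=3072/2501 H=1024/655] → run E
t=9: vr[A=2048/1277 D=2 E=4096/2501 H=1024/655] → run H
t=10: vr[A=2048/1277 D=2 E=4096/2501 H=2048/655] → run A
t=11: vr[A=3072/1277 D=2 E=4096/2501 H=2048/655] → run E
t=12: vr[A=3072/1277 D=2 E=5120/2501 H=2048/655] → run D
t=13: vr[A=3072/1277 E=5120/2501 H=2048/655] → run E
t=14: vr[A=3072/1277 E=6144/2501 H=2048/655] → run A
t=15: vr[A=4096/1277 E=6144/2501 H=2048/655] → run E
t=16: vr[A=4096/1277 E=7168/2501 H=2048/655] → run E
t=17: vr[A=4096/1277 H=2048/655] → run H
t=18: vr[A=4096/1277 H=3072/655] → run A
t=19: vr[A=5120/1277 H=3072/655] → run A
t=20: vr[A=6144/1277 H=3072/655] → run H
t=21: vr[A=6144/1277 H=4096/655] → run A
t=22: vr[A=7168/1277 H=4096/655] → run A
t=23: vr[H=4096/655] → run H
t=24: vr[H=1024/131] → run H
t=25: vr[H=6144/655] → run H
t=26: (idle)

completion order = D, E, A, H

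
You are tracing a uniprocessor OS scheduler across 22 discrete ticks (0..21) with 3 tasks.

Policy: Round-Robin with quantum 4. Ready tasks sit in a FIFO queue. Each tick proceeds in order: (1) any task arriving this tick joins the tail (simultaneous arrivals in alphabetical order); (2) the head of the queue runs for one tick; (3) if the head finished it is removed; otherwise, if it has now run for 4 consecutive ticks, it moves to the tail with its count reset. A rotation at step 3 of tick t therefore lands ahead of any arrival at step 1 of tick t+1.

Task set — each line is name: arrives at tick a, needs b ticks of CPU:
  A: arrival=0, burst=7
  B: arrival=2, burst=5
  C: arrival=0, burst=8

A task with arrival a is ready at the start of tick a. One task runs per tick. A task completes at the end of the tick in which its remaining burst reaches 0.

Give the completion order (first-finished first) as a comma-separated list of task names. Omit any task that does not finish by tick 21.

t=0: queue=[A,C] q_used=0 → run A
t=1: queue=[A,C] q_used=1 → run A
t=2: queue=[A,C,B] q_used=2 → run A
t=3: queue=[A,C,B] q_used=3 → run A
t=4: queue=[C,B,A] q_used=0 → run C
t=5: queue=[C,B,A] q_used=1 → run C
t=6: queue=[C,B,A] q_used=2 → run C
t=7: queue=[C,B,A] q_used=3 → run C
t=8: queue=[B,A,C] q_used=0 → run B
t=9: queue=[B,A,C] q_used=1 → run B
t=10: queue=[B,A,C] q_used=2 → run B
t=11: queue=[B,A,C] q_used=3 → run B
t=12: queue=[A,C,B] q_used=0 → run A
t=13: queue=[A,C,B] q_used=1 → run A
t=14: queue=[A,C,B] q_used=2 → run A
t=15: queue=[C,B] q_used=0 → run C
t=16: queue=[C,B] q_used=1 → run C
t=17: queue=[C,B] q_used=2 → run C
t=18: queue=[C,B] q_used=3 → run C
t=19: queue=[B] q_used=0 → run B
t=20: (idle)
t=21: (idle)

completion order = A, C, B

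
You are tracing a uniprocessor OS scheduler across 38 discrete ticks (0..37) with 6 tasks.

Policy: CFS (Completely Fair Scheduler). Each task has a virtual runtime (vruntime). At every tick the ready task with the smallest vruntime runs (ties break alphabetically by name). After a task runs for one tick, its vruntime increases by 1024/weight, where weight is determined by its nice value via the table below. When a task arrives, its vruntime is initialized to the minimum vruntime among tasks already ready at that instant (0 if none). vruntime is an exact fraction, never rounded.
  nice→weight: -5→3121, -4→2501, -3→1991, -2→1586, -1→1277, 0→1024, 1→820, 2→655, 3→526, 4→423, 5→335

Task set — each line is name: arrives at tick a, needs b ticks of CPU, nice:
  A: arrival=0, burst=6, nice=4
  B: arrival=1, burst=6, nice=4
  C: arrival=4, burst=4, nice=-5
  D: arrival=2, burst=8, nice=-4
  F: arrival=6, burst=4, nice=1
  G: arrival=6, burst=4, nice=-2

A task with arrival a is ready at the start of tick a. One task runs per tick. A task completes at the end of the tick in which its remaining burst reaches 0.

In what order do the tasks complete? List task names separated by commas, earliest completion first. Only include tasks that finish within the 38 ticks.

t=0: vr[A=0] → run A
t=1: vr[A=1024/423 B=1024/423] → run A
t=2: vr[A=2048/423 B=1024/423 D=1024/423] → run B
t=3: vr[A=2048/423 B=2048/423 D=1024/423] → run D
t=4: vr[A=2048/423 B=2048/423 C=2994176/1057923 D=2994176/1057923] → run C
t=5: vr[A=2048/423 B=2048/423 C=10428136448/3301777683 D=2994176/1057923] → run D
t=6: vr[A=2048/423 B=2048/423 C=10428136448/3301777683 D=3427328/1057923 F=10428136448/3301777683 G=10428136448/3301777683] → run C
t=7: vr[A=2048/423 B=2048/423 C=11511449600/3301777683 D=3427328/1057923 F=10428136448/3301777683 G=10428136448/3301777683] → run F
t=8: vr[A=2048/423 B=2048/423 C=11511449600/3301777683 D=3427328/1057923 F=72756659968/16508888415 G=10428136448/3301777683] → run G
t=9: vr[A=2048/423 B=2048/423 C=11511449600/3301777683 D=3427328/1057923 F=72756659968/16508888415 G=163279055360/42923109879] → run D
t=10: vr[A=2048/423 B=2048/423 C=11511449600/3301777683 D=3860480/1057923 F=72756659968/16508888415 G=163279055360/42923109879] → run C
t=11: vr[A=2048/423 B=2048/423 C=12594762752/3301777683 D=3860480/1057923 F=72756659968/16508888415 G=163279055360/42923109879] → run D
t=12: vr[A=2048/423 B=2048/423 C=12594762752/3301777683 D=4293632/1057923 F=72756659968/16508888415 G=163279055360/42923109879] → run G
t=13: vr[A=2048/423 B=2048/423 C=12594762752/3301777683 D=4293632/1057923 F=72756659968/16508888415 G=190992336896/42923109879] → run C
t=14: vr[A=2048/423 B=2048/423 D=4293632/1057923 F=72756659968/16508888415 G=190992336896/42923109879] → run D
t=15: vr[A=2048/423 B=2048/423 D=4726784/1057923 F=72756659968/16508888415 G=190992336896/42923109879] → run F
t=16: vr[A=2048/423 B=2048/423 D=4726784/1057923 F=93372637696/16508888415 G=190992336896/42923109879] → run G
t=17: vr[A=2048/423 B=2048/423 D=4726784/1057923 F=93372637696/16508888415 G=218705618432/42923109879] → run D
t=18: vr[A=2048/423 B=2048/423 D=5159936/1057923 F=93372637696/16508888415 G=218705618432/42923109879] → run A
t=19: vr[A=1024/141 B=2048/423 D=5159936/1057923 F=93372637696/16508888415 G=218705618432/42923109879] → run B
t=20: vr[A=1024/141 B=1024/141 D=5159936/1057923 F=93372637696/16508888415 G=218705618432/42923109879] → run D
t=21: vr[A=1024/141 B=1024/141 D=5593088/1057923 F=93372637696/16508888415 G=218705618432/42923109879] → run G
t=22: vr[A=1024/141 B=1024/141 D=5593088/1057923 F=93372637696/16508888415] → run D
t=23: vr[A=1024/141 B=1024/141 F=93372637696/16508888415] → run F
t=24: vr[A=1024/141 B=1024/141 F=113988615424/16508888415] → run F
t=25: vr[A=1024/141 B=1024/141] → run A
t=26: vr[A=4096/423 B=1024/141] → run B
t=27: vr[A=4096/423 B=4096/423] → run A
t=28: vr[A=5120/423 B=4096/423] → run B
t=29: vr[A=5120/423 B=5120/423] → run A
t=30: vr[B=5120/423] → run B
t=31: vr[B=2048/141] → run B
t=32: (idle)
t=33: (idle)
t=34: (idle)
t=35: (idle)
t=36: (idle)
t=37: (idle)

completion order = C, G, D, F, A, B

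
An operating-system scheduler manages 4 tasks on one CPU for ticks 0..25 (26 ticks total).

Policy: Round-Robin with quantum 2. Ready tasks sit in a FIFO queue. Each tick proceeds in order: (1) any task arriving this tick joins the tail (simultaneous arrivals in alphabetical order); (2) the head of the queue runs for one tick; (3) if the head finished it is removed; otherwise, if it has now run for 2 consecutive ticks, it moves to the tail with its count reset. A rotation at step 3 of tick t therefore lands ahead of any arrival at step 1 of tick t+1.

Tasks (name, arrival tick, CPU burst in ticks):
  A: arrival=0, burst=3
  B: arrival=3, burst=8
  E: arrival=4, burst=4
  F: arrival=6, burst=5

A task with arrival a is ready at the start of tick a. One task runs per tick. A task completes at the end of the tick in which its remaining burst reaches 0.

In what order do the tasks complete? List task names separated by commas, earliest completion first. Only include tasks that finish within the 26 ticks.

t=0: queue=[A] q_used=0 → run A
t=1: queue=[A] q_used=1 → run A
t=2: queue=[A] q_used=0 → run A
t=3: queue=[B] q_used=0 → run B
t=4: queue=[B,E] q_used=1 → run B
t=5: queue=[E,B] q_used=0 → run E
t=6: queue=[E,B,F] q_used=1 → run E
t=7: queue=[B,F,E] q_used=0 → run B
t=8: queue=[B,F,E] q_used=1 → run B
t=9: queue=[F,E,B] q_used=0 → run F
t=10: queue=[F,E,B] q_used=1 → run F
t=11: queue=[E,B,F] q_used=0 → run E
t=12: queue=[E,B,F] q_used=1 → run E
t=13: queue=[B,F] q_used=0 → run B
t=14: queue=[B,F] q_used=1 → run B
t=15: queue=[F,B] q_used=0 → run F
t=16: queue=[F,B] q_used=1 → run F
t=17: queue=[B,F] q_used=0 → run B
t=18: queue=[B,F] q_used=1 → run B
t=19: queue=[F] q_used=0 → run F
t=20: (idle)
t=21: (idle)
t=22: (idle)
t=23: (idle)
t=24: (idle)
t=25: (idle)

completion order = A, E, B, F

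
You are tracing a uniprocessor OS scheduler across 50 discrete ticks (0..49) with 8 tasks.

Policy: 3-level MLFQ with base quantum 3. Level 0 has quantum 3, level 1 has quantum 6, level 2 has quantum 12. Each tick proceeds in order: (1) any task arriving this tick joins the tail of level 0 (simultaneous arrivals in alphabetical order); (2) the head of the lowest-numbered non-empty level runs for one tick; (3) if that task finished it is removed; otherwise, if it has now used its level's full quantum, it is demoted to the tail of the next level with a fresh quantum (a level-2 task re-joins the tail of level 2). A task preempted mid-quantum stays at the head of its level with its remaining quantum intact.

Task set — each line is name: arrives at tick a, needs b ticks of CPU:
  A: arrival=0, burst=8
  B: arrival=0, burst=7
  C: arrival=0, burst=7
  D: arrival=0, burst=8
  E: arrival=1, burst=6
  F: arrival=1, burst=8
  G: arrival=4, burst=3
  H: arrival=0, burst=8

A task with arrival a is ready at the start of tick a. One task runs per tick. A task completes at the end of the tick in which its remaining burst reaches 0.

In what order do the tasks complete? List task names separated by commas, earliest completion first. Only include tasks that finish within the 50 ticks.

completion order = G, A, B, C, D, H, E

t=0: L0/L1/L2 = ABCDH/-/- → run A
t=1: L0/L1/L2 = ABCDHEF/-/- → run A
t=2: L0/L1/L2 = ABCDHEF/-/- → run A
t=3: L0/L1/L2 = BCDHEF/A/- → run B
t=4: L0/L1/L2 = BCDHEFG/A/- → run B
t=5: L0/L1/L2 = BCDHEFG/A/- → run B
t=6: L0/L1/L2 = CDHEFG/AB/- → run C
t=7: L0/L1/L2 = CDHEFG/AB/- → run C
t=8: L0/L1/L2 = CDHEFG/AB/- → run C
t=9: L0/L1/L2 = DHEFG/ABC/- → run D
t=10: L0/L1/L2 = DHEFG/ABC/- → run D
t=11: L0/L1/L2 = DHEFG/ABC/- → run D
t=12: L0/L1/L2 = HEFG/ABCD/- → run H
t=13: L0/L1/L2 = HEFG/ABCD/- → run H
t=14: L0/L1/L2 = HEFG/ABCD/- → run H
t=15: L0/L1/L2 = EFG/ABCDH/- → run E
t=16: L0/L1/L2 = EFG/ABCDH/- → run E
t=17: L0/L1/L2 = EFG/ABCDH/- → run E
t=18: L0/L1/L2 = FG/ABCDHE/- → run F
t=19: L0/L1/L2 = FG/ABCDHE/- → run F
t=20: L0/L1/L2 = FG/ABCDHE/- → run F
t=21: L0/L1/L2 = G/ABCDHEF/- → run G
t=22: L0/L1/L2 = G/ABCDHEF/- → run G
t=23: L0/L1/L2 = G/ABCDHEF/- → run G
t=24: L0/L1/L2 = -/ABCDHEF/- → run A
t=25: L0/L1/L2 = -/ABCDHEF/- → run A
t=26: L0/L1/L2 = -/ABCDHEF/- → run A
t=27: L0/L1/L2 = -/ABCDHEF/- → run A
t=28: L0/L1/L2 = -/ABCDHEF/- → run A
t=29: L0/L1/L2 = -/BCDHEF/- → run B
t=30: L0/L1/L2 = -/BCDHEF/- → run B
t=31: L0/L1/L2 = -/BCDHEF/- → run B
t=32: L0/L1/L2 = -/BCDHEF/- → run B
t=33: L0/L1/L2 = -/CDHEF/- → run C
t=34: L0/L1/L2 = -/CDHEF/- → run C
t=35: L0/L1/L2 = -/CDHEF/- → run C
t=36: L0/L1/L2 = -/CDHEF/- → run C
t=37: L0/L1/L2 = -/DHEF/- → run D
t=38: L0/L1/L2 = -/DHEF/- → run D
t=39: L0/L1/L2 = -/DHEF/- → run D
t=40: L0/L1/L2 = -/DHEF/- → run D
t=41: L0/L1/L2 = -/DHEF/- → run D
t=42: L0/L1/L2 = -/HEF/- → run H
t=43: L0/L1/L2 = -/HEF/- → run H
t=44: L0/L1/L2 = -/HEF/- → run H
t=45: L0/L1/L2 = -/HEF/- → run H
t=46: L0/L1/L2 = -/HEF/- → run H
t=47: L0/L1/L2 = -/EF/- → run E
t=48: L0/L1/L2 = -/EF/- → run E
t=49: L0/L1/L2 = -/EF/- → run E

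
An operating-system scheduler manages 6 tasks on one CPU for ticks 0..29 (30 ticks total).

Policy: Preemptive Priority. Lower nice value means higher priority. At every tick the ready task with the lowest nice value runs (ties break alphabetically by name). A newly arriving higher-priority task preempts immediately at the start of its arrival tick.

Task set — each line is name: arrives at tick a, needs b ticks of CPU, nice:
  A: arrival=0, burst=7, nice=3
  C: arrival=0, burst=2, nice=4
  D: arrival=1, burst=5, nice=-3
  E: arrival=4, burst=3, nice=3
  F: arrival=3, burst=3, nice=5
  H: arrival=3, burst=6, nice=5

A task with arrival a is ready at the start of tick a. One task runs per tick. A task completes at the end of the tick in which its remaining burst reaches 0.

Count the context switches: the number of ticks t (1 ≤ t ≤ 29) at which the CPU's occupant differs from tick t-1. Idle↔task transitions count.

t=0: ready={A,C} → run A
t=1: ready={A,C,D} → run D
t=2: ready={A,C,D} → run D
t=3: ready={A,C,D,F,H} → run D
t=4: ready={A,C,D,E,F,H} → run D
t=5: ready={A,C,D,E,F,H} → run D
t=6: ready={A,C,E,F,H} → run A
t=7: ready={A,C,E,F,H} → run A
t=8: ready={A,C,E,F,H} → run A
t=9: ready={A,C,E,F,H} → run A
t=10: ready={A,C,E,F,H} → run A
t=11: ready={A,C,E,F,H} → run A
t=12: ready={C,E,F,H} → run E
t=13: ready={C,E,F,H} → run E
t=14: ready={C,E,F,H} → run E
t=15: ready={C,F,H} → run C
t=16: ready={C,F,H} → run C
t=17: ready={F,H} → run F
t=18: ready={F,H} → run F
t=19: ready={F,H} → run F
t=20: ready={H} → run H
t=21: ready={H} → run H
t=22: ready={H} → run H
t=23: ready={H} → run H
t=24: ready={H} → run H
t=25: ready={H} → run H
t=26: (idle)
t=27: (idle)
t=28: (idle)
t=29: (idle)

context switches = 7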